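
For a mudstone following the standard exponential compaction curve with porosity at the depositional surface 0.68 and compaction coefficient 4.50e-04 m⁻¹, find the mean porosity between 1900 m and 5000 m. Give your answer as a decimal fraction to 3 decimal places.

Working in km (1 km = 1000 m; k in km⁻¹ = k in m⁻¹ × 1000):
⟨n⟩ = (1/(Z₂−Z₁)) ∫ n₀ e^(−kZ) dZ = n₀·(e^(−k·Z₁) − e^(−k·Z₂)) / (k·(Z₂−Z₁))
e^(−0.45×1.9) = 0.4253; e^(−0.45×5) = 0.1054
⟨n⟩ = 0.68 × (0.4253 − 0.1054) / (0.45 × 3.1) = 0.68 × 0.2293 = 0.1559

0.156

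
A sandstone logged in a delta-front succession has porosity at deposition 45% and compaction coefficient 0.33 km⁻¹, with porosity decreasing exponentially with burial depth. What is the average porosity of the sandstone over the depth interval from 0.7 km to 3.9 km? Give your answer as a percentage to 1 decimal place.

⟨phi⟩ = (1/(d₂−d₁)) ∫ phi₀ e^(−βd) dd = phi₀·(e^(−β·d₁) − e^(−β·d₂)) / (β·(d₂−d₁))
e^(−0.33×0.7) = 0.7937; e^(−0.33×3.9) = 0.2761
⟨phi⟩ = 0.45 × (0.7937 − 0.2761) / (0.33 × 3.2) = 0.45 × 0.4902 = 0.2206

22.1%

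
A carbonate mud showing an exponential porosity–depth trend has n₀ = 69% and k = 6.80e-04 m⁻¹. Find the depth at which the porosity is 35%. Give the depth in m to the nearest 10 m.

1000 m

Working in km (1 km = 1000 m; k in km⁻¹ = k in m⁻¹ × 1000):
Invert Athy's law: z = ln(n₀/n) / k
z = ln(0.69/0.35) / 0.68 = ln(1.971) / 0.68 = 0.6788 / 0.68 = 0.998 km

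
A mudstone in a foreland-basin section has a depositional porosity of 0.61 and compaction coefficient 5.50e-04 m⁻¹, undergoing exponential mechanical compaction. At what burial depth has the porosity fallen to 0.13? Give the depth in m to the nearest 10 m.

Working in km (1 km = 1000 m; β in km⁻¹ = β in m⁻¹ × 1000):
Invert Athy's law: Z = ln(φ₀/φ) / β
Z = ln(0.61/0.13) / 0.55 = ln(4.692) / 0.55 = 1.5459 / 0.55 = 2.811 km

2810 m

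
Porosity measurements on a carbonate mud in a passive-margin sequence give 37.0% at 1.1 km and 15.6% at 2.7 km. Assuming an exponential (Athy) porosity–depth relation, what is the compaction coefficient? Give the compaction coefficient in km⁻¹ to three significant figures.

Athy: φ(z) = φ₀ e^(−βz) ⇒ φ₁/φ₂ = e^{β(z₂−z₁)} ⇒ β = ln(φ₁/φ₂)/(z₂−z₁)
β = ln(0.37/0.156) / (2.7 − 1.1) = ln(2.372) / 1.6 = 0.8636 / 1.6 = 0.5398 km⁻¹

0.540 km⁻¹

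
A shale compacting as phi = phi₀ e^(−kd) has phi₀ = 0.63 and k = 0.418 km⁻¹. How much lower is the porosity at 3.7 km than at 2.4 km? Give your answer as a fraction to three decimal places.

phi(2.4) = 0.63·e^(−0.418×2.4) = 0.2310
phi(3.7) = 0.63·e^(−0.418×3.7) = 0.1342
Δphi = 0.2310 − 0.1342 = 0.0969

0.097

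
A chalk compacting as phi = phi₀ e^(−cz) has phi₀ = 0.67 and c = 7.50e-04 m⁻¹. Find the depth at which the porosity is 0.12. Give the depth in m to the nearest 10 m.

Working in km (1 km = 1000 m; c in km⁻¹ = c in m⁻¹ × 1000):
Invert Athy's law: z = ln(phi₀/phi) / c
z = ln(0.67/0.12) / 0.75 = ln(5.583) / 0.75 = 1.7198 / 0.75 = 2.293 km

2290 m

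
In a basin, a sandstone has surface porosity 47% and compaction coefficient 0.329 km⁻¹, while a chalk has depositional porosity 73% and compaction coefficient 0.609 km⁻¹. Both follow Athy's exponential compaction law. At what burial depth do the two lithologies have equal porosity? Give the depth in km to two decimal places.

1.57 km

Set φ₀ₐ e^(−cₐZ) = φ₀ᵦ e^(−cᵦZ) ⇒ ln(φ₀ₐ/φ₀ᵦ) = (cₐ − cᵦ)·Z
Z = ln(0.47/0.73) / (0.329 − 0.609) = -0.4403 / -0.28 = 1.573 km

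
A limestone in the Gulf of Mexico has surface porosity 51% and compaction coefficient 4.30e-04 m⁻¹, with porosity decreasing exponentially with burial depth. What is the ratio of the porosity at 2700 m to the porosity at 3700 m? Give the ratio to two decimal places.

Working in km (1 km = 1000 m; β in km⁻¹ = β in m⁻¹ × 1000):
n(d₁)/n(d₂) = e^(−β·d₁)/e^(−β·d₂) = e^{β(d₂−d₁)}
= exp(0.43 × 1) = exp(0.43) = 1.5373

1.54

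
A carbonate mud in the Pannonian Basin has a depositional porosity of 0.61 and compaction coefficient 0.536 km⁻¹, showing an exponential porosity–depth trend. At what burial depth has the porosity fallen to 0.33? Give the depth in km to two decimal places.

1.15 km

Invert Athy's law: z = ln(phi₀/phi) / k
z = ln(0.61/0.33) / 0.536 = ln(1.848) / 0.536 = 0.6144 / 0.536 = 1.146 km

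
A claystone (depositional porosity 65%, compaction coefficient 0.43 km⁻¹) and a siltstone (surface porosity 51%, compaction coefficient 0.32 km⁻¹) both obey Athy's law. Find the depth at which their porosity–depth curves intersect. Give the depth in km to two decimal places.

2.21 km

Set n₀ₐ e^(−cₐd) = n₀ᵦ e^(−cᵦd) ⇒ ln(n₀ₐ/n₀ᵦ) = (cₐ − cᵦ)·d
d = ln(0.65/0.51) / (0.43 − 0.32) = 0.2426 / 0.11 = 2.205 km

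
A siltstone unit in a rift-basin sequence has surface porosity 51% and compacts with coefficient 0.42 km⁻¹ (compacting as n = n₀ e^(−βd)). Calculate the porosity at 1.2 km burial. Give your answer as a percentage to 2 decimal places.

n = n₀·exp(−β·d) = 0.51 × exp(−0.42 × 1.2) = 0.51 × exp(−0.504)
  = 0.51 × 0.6041 = 0.3081

30.81%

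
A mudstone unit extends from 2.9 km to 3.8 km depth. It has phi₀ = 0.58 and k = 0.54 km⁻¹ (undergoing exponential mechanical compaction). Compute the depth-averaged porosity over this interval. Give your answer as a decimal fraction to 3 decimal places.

⟨phi⟩ = (1/(z₂−z₁)) ∫ phi₀ e^(−kz) dz = phi₀·(e^(−k·z₁) − e^(−k·z₂)) / (k·(z₂−z₁))
e^(−0.54×2.9) = 0.2089; e^(−0.54×3.8) = 0.1285
⟨phi⟩ = 0.58 × (0.2089 − 0.1285) / (0.54 × 0.9) = 0.58 × 0.1654 = 0.0960

0.096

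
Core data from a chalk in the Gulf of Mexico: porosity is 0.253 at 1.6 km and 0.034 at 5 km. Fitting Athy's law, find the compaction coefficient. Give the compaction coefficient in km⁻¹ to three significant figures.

Athy: φ(z) = φ₀ e^(−cz) ⇒ φ₁/φ₂ = e^{c(z₂−z₁)} ⇒ c = ln(φ₁/φ₂)/(z₂−z₁)
c = ln(0.253/0.034) / (5 − 1.6) = ln(7.441) / 3.4 = 2.0070 / 3.4 = 0.5903 km⁻¹

0.590 km⁻¹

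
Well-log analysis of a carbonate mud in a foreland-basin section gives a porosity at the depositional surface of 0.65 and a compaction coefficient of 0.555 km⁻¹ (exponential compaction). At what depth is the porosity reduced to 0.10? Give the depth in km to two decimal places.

Invert Athy's law: d = ln(phi₀/phi) / c
d = ln(0.65/0.1) / 0.555 = ln(6.5) / 0.555 = 1.8718 / 0.555 = 3.373 km

3.37 km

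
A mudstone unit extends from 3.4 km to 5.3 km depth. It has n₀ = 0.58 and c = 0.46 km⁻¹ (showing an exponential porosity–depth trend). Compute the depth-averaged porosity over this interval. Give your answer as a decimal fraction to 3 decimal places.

⟨n⟩ = (1/(d₂−d₁)) ∫ n₀ e^(−cd) dd = n₀·(e^(−c·d₁) − e^(−c·d₂)) / (c·(d₂−d₁))
e^(−0.46×3.4) = 0.2093; e^(−0.46×5.3) = 0.0873
⟨n⟩ = 0.58 × (0.2093 − 0.0873) / (0.46 × 1.9) = 0.58 × 0.1395 = 0.0809

0.081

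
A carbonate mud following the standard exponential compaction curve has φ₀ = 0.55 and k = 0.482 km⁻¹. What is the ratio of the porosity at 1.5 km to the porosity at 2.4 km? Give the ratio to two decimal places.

φ(Z₁)/φ(Z₂) = e^(−k·Z₁)/e^(−k·Z₂) = e^{k(Z₂−Z₁)}
= exp(0.482 × 0.9) = exp(0.4338) = 1.5431

1.54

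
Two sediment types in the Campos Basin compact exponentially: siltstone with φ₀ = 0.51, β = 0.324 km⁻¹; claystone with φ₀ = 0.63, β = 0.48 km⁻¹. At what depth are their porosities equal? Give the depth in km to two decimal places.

Set φ₀ₐ e^(−βₐz) = φ₀ᵦ e^(−βᵦz) ⇒ ln(φ₀ₐ/φ₀ᵦ) = (βₐ − βᵦ)·z
z = ln(0.51/0.63) / (0.324 − 0.48) = -0.2113 / -0.156 = 1.355 km

1.35 km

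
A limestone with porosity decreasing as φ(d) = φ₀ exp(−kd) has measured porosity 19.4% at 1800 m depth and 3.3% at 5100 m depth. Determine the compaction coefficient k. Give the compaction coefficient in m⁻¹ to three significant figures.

0.000537 m⁻¹

Working in km (1 km = 1000 m; k in km⁻¹ = k in m⁻¹ × 1000):
Athy: φ(d) = φ₀ e^(−kd) ⇒ φ₁/φ₂ = e^{k(d₂−d₁)} ⇒ k = ln(φ₁/φ₂)/(d₂−d₁)
k = ln(0.194/0.033) / (5.1 − 1.8) = ln(5.879) / 3.3 = 1.7714 / 3.3 = 0.5368 km⁻¹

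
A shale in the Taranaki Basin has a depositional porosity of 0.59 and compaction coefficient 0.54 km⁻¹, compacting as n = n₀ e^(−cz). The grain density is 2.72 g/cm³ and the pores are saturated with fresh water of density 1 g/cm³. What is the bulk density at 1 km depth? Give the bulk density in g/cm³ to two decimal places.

Porosity at depth: n = 0.59·exp(−0.54×1) = 0.59×0.5827 = 0.3438
Bulk density: ρ_b = (1−n)ρ_g + n·ρ_f = 0.6562×2.72 + 0.3438×1
       = 1.785 + 0.344 = 2.129 g/cm³

2.13 g/cm³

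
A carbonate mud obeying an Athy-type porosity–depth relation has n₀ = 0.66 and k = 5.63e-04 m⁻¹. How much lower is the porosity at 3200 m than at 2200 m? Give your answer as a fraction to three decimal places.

Working in km (1 km = 1000 m; k in km⁻¹ = k in m⁻¹ × 1000):
n(2.2) = 0.66·e^(−0.563×2.2) = 0.1913
n(3.2) = 0.66·e^(−0.563×3.2) = 0.1089
Δn = 0.1913 − 0.1089 = 0.0823

0.082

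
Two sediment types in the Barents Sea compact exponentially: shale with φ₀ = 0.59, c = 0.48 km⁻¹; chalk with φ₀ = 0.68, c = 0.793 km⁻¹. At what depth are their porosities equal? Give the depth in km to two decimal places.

Set φ₀ₐ e^(−cₐZ) = φ₀ᵦ e^(−cᵦZ) ⇒ ln(φ₀ₐ/φ₀ᵦ) = (cₐ − cᵦ)·Z
Z = ln(0.59/0.68) / (0.48 − 0.793) = -0.1420 / -0.313 = 0.454 km

0.45 km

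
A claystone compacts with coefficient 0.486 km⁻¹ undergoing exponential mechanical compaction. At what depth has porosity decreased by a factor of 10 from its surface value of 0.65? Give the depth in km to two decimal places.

4.74 km

φ/φ₀ = 1/10 ⇒ exp(−β·z) = 1/10 ⇒ z = ln(10) / β
z = 2.3026 / 0.486 = 4.738 km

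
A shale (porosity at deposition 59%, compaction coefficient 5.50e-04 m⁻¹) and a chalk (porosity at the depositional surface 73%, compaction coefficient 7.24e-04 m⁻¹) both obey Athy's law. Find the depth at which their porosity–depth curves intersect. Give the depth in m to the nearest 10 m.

Working in km (1 km = 1000 m; c in km⁻¹ = c in m⁻¹ × 1000):
Set φ₀ₐ e^(−cₐd) = φ₀ᵦ e^(−cᵦd) ⇒ ln(φ₀ₐ/φ₀ᵦ) = (cₐ − cᵦ)·d
d = ln(0.59/0.73) / (0.55 − 0.724) = -0.2129 / -0.174 = 1.224 km

1220 m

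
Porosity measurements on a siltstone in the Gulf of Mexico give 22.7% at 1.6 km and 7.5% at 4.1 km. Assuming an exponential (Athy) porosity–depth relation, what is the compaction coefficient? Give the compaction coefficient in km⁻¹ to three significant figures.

Athy: n(d) = n₀ e^(−cd) ⇒ n₁/n₂ = e^{c(d₂−d₁)} ⇒ c = ln(n₁/n₂)/(d₂−d₁)
c = ln(0.227/0.075) / (4.1 − 1.6) = ln(3.027) / 2.5 = 1.1075 / 2.5 = 0.443 km⁻¹

0.443 km⁻¹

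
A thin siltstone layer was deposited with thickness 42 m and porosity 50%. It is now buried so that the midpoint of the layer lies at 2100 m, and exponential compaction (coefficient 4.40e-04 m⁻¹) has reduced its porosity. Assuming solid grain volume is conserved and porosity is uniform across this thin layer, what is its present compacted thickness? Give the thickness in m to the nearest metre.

26 m

Working in km (1 km = 1000 m; c in km⁻¹ = c in m⁻¹ × 1000):
Porosity at 2.1 km: n = 0.5·exp(−0.44×2.1) = 0.1985
Solid-volume conservation: h(1−n) = h₀(1−n₀) ⇒ h = h₀·(1−n₀)/(1−n)
h = 0.042 × (1 − 0.5)/(1 − 0.1985) = 0.042 × 0.6238 = 0.0262 km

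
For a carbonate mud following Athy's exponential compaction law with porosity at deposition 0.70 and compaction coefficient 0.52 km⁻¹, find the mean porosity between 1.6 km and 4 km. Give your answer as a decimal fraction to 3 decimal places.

⟨phi⟩ = (1/(z₂−z₁)) ∫ phi₀ e^(−cz) dz = phi₀·(e^(−c·z₁) − e^(−c·z₂)) / (c·(z₂−z₁))
e^(−0.52×1.6) = 0.4352; e^(−0.52×4) = 0.1249
⟨phi⟩ = 0.7 × (0.4352 − 0.1249) / (0.52 × 2.4) = 0.7 × 0.2486 = 0.1740

0.174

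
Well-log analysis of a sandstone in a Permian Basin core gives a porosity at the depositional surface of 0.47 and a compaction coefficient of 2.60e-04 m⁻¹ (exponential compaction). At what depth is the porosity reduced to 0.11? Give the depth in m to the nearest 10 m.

Working in km (1 km = 1000 m; β in km⁻¹ = β in m⁻¹ × 1000):
Invert Athy's law: d = ln(n₀/n) / β
d = ln(0.47/0.11) / 0.26 = ln(4.273) / 0.26 = 1.4523 / 0.26 = 5.586 km

5590 m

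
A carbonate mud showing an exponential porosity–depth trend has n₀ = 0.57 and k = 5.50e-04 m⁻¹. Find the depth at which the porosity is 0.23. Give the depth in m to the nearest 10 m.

Working in km (1 km = 1000 m; k in km⁻¹ = k in m⁻¹ × 1000):
Invert Athy's law: d = ln(n₀/n) / k
d = ln(0.57/0.23) / 0.55 = ln(2.478) / 0.55 = 0.9076 / 0.55 = 1.650 km

1650 m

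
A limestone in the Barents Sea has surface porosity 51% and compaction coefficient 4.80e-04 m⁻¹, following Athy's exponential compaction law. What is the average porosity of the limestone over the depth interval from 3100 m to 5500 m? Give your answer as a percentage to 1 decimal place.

Working in km (1 km = 1000 m; k in km⁻¹ = k in m⁻¹ × 1000):
⟨phi⟩ = (1/(Z₂−Z₁)) ∫ phi₀ e^(−kZ) dZ = phi₀·(e^(−k·Z₁) − e^(−k·Z₂)) / (k·(Z₂−Z₁))
e^(−0.48×3.1) = 0.2258; e^(−0.48×5.5) = 0.0714
⟨phi⟩ = 0.51 × (0.2258 − 0.0714) / (0.48 × 2.4) = 0.51 × 0.1341 = 0.0684

6.8%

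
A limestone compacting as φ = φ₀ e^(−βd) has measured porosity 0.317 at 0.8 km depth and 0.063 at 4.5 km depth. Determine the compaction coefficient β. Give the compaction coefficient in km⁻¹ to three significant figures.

0.437 km⁻¹

Athy: φ(d) = φ₀ e^(−βd) ⇒ φ₁/φ₂ = e^{β(d₂−d₁)} ⇒ β = ln(φ₁/φ₂)/(d₂−d₁)
β = ln(0.317/0.063) / (4.5 − 0.8) = ln(5.032) / 3.7 = 1.6158 / 3.7 = 0.4367 km⁻¹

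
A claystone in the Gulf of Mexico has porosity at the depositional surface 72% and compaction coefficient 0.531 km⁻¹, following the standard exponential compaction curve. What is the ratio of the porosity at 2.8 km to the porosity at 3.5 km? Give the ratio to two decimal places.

1.45

phi(d₁)/phi(d₂) = e^(−β·d₁)/e^(−β·d₂) = e^{β(d₂−d₁)}
= exp(0.531 × 0.7) = exp(0.3717) = 1.4502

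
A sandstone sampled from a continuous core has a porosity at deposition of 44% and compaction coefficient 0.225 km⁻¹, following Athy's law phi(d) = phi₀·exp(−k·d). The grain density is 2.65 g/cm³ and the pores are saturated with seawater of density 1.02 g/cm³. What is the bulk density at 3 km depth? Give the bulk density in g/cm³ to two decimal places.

Porosity at depth: phi = 0.44·exp(−0.225×3) = 0.44×0.5092 = 0.2240
Bulk density: ρ_b = (1−phi)ρ_g + phi·ρ_f = 0.7760×2.65 + 0.2240×1.02
       = 2.056 + 0.229 = 2.285 g/cm³

2.28 g/cm³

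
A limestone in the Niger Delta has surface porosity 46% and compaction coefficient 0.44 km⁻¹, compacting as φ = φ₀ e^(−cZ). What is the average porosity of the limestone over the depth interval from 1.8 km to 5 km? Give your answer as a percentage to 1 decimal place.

11.2%

⟨φ⟩ = (1/(Z₂−Z₁)) ∫ φ₀ e^(−cZ) dZ = φ₀·(e^(−c·Z₁) − e^(−c·Z₂)) / (c·(Z₂−Z₁))
e^(−0.44×1.8) = 0.4529; e^(−0.44×5) = 0.1108
⟨φ⟩ = 0.46 × (0.4529 − 0.1108) / (0.44 × 3.2) = 0.46 × 0.2430 = 0.1118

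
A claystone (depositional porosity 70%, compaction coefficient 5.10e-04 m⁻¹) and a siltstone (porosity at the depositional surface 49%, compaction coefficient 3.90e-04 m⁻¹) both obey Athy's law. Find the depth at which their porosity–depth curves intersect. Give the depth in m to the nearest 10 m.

2970 m

Working in km (1 km = 1000 m; k in km⁻¹ = k in m⁻¹ × 1000):
Set phi₀ₐ e^(−kₐZ) = phi₀ᵦ e^(−kᵦZ) ⇒ ln(phi₀ₐ/phi₀ᵦ) = (kₐ − kᵦ)·Z
Z = ln(0.7/0.49) / (0.51 − 0.39) = 0.3567 / 0.12 = 2.972 km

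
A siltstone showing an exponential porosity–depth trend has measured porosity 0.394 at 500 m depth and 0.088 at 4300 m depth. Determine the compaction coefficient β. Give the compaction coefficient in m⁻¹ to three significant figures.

Working in km (1 km = 1000 m; β in km⁻¹ = β in m⁻¹ × 1000):
Athy: φ(d) = φ₀ e^(−βd) ⇒ φ₁/φ₂ = e^{β(d₂−d₁)} ⇒ β = ln(φ₁/φ₂)/(d₂−d₁)
β = ln(0.394/0.088) / (4.3 − 0.5) = ln(4.477) / 3.8 = 1.4990 / 3.8 = 0.3945 km⁻¹

0.000394 m⁻¹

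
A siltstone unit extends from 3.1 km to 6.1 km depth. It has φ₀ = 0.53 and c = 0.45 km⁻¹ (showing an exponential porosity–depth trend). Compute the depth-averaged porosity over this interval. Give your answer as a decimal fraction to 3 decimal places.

0.072

⟨φ⟩ = (1/(d₂−d₁)) ∫ φ₀ e^(−cd) dd = φ₀·(e^(−c·d₁) − e^(−c·d₂)) / (c·(d₂−d₁))
e^(−0.45×3.1) = 0.2478; e^(−0.45×6.1) = 0.0642
⟨φ⟩ = 0.53 × (0.2478 − 0.0642) / (0.45 × 3) = 0.53 × 0.1360 = 0.0721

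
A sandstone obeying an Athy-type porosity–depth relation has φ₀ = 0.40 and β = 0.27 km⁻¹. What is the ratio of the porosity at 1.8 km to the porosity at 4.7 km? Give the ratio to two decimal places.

2.19

φ(z₁)/φ(z₂) = e^(−β·z₁)/e^(−β·z₂) = e^{β(z₂−z₁)}
= exp(0.27 × 2.9) = exp(0.783) = 2.1880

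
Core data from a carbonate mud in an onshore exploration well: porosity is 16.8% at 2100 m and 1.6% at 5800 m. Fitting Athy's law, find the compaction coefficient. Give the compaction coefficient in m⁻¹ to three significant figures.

Working in km (1 km = 1000 m; k in km⁻¹ = k in m⁻¹ × 1000):
Athy: phi(d) = phi₀ e^(−kd) ⇒ phi₁/phi₂ = e^{k(d₂−d₁)} ⇒ k = ln(phi₁/phi₂)/(d₂−d₁)
k = ln(0.168/0.016) / (5.8 − 2.1) = ln(10.5) / 3.7 = 2.3514 / 3.7 = 0.6355 km⁻¹

0.000636 m⁻¹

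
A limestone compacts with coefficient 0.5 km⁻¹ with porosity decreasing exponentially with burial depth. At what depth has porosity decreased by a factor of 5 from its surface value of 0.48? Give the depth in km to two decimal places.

3.22 km

phi/phi₀ = 1/5 ⇒ exp(−β·Z) = 1/5 ⇒ Z = ln(5) / β
Z = 1.6094 / 0.5 = 3.219 km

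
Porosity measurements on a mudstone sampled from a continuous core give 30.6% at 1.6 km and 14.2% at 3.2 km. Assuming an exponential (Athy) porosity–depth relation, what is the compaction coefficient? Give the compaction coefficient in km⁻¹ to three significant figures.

0.480 km⁻¹

Athy: n(d) = n₀ e^(−βd) ⇒ n₁/n₂ = e^{β(d₂−d₁)} ⇒ β = ln(n₁/n₂)/(d₂−d₁)
β = ln(0.306/0.142) / (3.2 − 1.6) = ln(2.155) / 1.6 = 0.7678 / 1.6 = 0.4798 km⁻¹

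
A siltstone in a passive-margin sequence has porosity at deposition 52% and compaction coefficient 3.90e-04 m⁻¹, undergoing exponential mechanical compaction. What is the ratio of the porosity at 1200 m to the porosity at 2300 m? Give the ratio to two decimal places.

Working in km (1 km = 1000 m; k in km⁻¹ = k in m⁻¹ × 1000):
n(z₁)/n(z₂) = e^(−k·z₁)/e^(−k·z₂) = e^{k(z₂−z₁)}
= exp(0.39 × 1.1) = exp(0.429) = 1.5357

1.54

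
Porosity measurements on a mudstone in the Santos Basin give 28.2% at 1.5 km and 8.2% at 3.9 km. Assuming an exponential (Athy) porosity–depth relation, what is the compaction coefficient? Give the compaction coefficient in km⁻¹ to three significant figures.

0.515 km⁻¹

Athy: phi(z) = phi₀ e^(−cz) ⇒ phi₁/phi₂ = e^{c(z₂−z₁)} ⇒ c = ln(phi₁/phi₂)/(z₂−z₁)
c = ln(0.282/0.082) / (3.9 − 1.5) = ln(3.439) / 2.4 = 1.2352 / 2.4 = 0.5147 km⁻¹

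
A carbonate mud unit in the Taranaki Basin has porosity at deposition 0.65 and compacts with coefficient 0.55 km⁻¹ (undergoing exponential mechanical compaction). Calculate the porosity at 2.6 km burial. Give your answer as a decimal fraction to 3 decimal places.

0.156

n = n₀·exp(−k·Z) = 0.65 × exp(−0.55 × 2.6) = 0.65 × exp(−1.43)
  = 0.65 × 0.2393 = 0.1556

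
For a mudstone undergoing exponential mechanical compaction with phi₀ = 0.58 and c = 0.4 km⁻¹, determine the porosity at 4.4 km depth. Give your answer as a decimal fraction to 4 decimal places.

phi = phi₀·exp(−c·d) = 0.58 × exp(−0.4 × 4.4) = 0.58 × exp(−1.76)
  = 0.58 × 0.1720 = 0.0998

0.0998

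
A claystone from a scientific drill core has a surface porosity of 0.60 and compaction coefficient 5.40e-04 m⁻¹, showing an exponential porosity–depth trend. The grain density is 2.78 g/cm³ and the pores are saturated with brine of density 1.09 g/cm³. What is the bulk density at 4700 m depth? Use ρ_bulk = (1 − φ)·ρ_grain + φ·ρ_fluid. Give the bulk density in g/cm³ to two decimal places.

2.70 g/cm³

Working in km (1 km = 1000 m; β in km⁻¹ = β in m⁻¹ × 1000):
Porosity at depth: n = 0.6·exp(−0.54×4.7) = 0.6×0.0790 = 0.0474
Bulk density: ρ_b = (1−n)ρ_g + n·ρ_f = 0.9526×2.78 + 0.0474×1.09
       = 2.648 + 0.052 = 2.700 g/cm³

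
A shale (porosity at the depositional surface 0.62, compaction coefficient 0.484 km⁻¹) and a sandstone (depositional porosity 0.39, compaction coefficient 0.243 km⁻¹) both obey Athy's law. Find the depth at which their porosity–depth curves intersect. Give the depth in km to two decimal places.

Set φ₀ₐ e^(−kₐd) = φ₀ᵦ e^(−kᵦd) ⇒ ln(φ₀ₐ/φ₀ᵦ) = (kₐ − kᵦ)·d
d = ln(0.62/0.39) / (0.484 − 0.243) = 0.4636 / 0.241 = 1.924 km

1.92 km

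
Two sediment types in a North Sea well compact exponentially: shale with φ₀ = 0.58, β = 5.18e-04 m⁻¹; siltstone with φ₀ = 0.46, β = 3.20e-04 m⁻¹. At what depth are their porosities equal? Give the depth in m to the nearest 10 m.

1170 m

Working in km (1 km = 1000 m; β in km⁻¹ = β in m⁻¹ × 1000):
Set φ₀ₐ e^(−βₐd) = φ₀ᵦ e^(−βᵦd) ⇒ ln(φ₀ₐ/φ₀ᵦ) = (βₐ − βᵦ)·d
d = ln(0.58/0.46) / (0.518 − 0.32) = 0.2318 / 0.198 = 1.171 km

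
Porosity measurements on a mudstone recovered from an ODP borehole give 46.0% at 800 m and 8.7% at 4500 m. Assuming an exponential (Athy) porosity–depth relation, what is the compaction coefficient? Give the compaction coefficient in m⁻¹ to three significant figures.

0.000450 m⁻¹

Working in km (1 km = 1000 m; k in km⁻¹ = k in m⁻¹ × 1000):
Athy: φ(Z) = φ₀ e^(−kZ) ⇒ φ₁/φ₂ = e^{k(Z₂−Z₁)} ⇒ k = ln(φ₁/φ₂)/(Z₂−Z₁)
k = ln(0.46/0.087) / (4.5 − 0.8) = ln(5.287) / 3.7 = 1.6653 / 3.7 = 0.4501 km⁻¹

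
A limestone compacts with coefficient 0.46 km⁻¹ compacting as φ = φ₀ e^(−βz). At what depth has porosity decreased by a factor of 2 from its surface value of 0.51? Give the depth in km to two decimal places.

1.51 km

φ/φ₀ = 1/2 ⇒ exp(−β·z) = 1/2 ⇒ z = ln(2) / β
z = 0.6931 / 0.46 = 1.507 km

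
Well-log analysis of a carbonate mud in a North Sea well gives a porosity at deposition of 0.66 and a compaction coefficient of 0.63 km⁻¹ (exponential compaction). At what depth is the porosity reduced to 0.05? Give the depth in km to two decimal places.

Invert Athy's law: z = ln(n₀/n) / c
z = ln(0.66/0.05) / 0.63 = ln(13.2) / 0.63 = 2.5802 / 0.63 = 4.096 km

4.10 km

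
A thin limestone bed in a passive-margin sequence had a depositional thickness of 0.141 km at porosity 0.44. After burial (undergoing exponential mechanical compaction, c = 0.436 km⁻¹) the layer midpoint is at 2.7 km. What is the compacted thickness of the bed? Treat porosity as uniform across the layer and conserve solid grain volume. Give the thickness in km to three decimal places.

Porosity at 2.7 km: φ = 0.44·exp(−0.436×2.7) = 0.1356
Solid-volume conservation: h(1−φ) = h₀(1−φ₀) ⇒ h = h₀·(1−φ₀)/(1−φ)
h = 0.141 × (1 − 0.44)/(1 − 0.1356) = 0.141 × 0.6478 = 0.0913 km

0.091 km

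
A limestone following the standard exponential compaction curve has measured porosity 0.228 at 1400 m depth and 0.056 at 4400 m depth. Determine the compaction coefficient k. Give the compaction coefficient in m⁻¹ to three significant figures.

Working in km (1 km = 1000 m; k in km⁻¹ = k in m⁻¹ × 1000):
Athy: n(z) = n₀ e^(−kz) ⇒ n₁/n₂ = e^{k(z₂−z₁)} ⇒ k = ln(n₁/n₂)/(z₂−z₁)
k = ln(0.228/0.056) / (4.4 − 1.4) = ln(4.071) / 3 = 1.4040 / 3 = 0.468 km⁻¹

0.000468 m⁻¹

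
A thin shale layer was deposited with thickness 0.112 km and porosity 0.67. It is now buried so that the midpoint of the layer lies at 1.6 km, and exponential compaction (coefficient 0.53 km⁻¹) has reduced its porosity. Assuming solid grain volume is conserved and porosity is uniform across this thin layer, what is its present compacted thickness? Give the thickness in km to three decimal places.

0.052 km

Porosity at 1.6 km: n = 0.67·exp(−0.53×1.6) = 0.2869
Solid-volume conservation: h(1−n) = h₀(1−n₀) ⇒ h = h₀·(1−n₀)/(1−n)
h = 0.112 × (1 − 0.67)/(1 − 0.2869) = 0.112 × 0.4628 = 0.0518 km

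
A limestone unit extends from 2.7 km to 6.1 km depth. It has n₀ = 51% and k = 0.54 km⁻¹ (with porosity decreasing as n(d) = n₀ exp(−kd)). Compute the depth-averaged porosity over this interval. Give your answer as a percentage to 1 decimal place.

5.4%

⟨n⟩ = (1/(d₂−d₁)) ∫ n₀ e^(−kd) dd = n₀·(e^(−k·d₁) − e^(−k·d₂)) / (k·(d₂−d₁))
e^(−0.54×2.7) = 0.2327; e^(−0.54×6.1) = 0.0371
⟨n⟩ = 0.51 × (0.2327 − 0.0371) / (0.54 × 3.4) = 0.51 × 0.1065 = 0.0543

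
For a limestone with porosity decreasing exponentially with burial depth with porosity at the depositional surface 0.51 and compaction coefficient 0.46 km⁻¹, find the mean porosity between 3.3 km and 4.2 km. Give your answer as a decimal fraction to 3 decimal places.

0.092

⟨φ⟩ = (1/(Z₂−Z₁)) ∫ φ₀ e^(−βZ) dZ = φ₀·(e^(−β·Z₁) − e^(−β·Z₂)) / (β·(Z₂−Z₁))
e^(−0.46×3.3) = 0.2191; e^(−0.46×4.2) = 0.1449
⟨φ⟩ = 0.51 × (0.2191 − 0.1449) / (0.46 × 0.9) = 0.51 × 0.1794 = 0.0915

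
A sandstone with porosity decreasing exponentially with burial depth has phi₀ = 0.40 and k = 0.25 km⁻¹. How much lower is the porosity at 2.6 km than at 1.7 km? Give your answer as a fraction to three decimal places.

0.053

phi(1.7) = 0.4·e^(−0.25×1.7) = 0.2615
phi(2.6) = 0.4·e^(−0.25×2.6) = 0.2088
Δphi = 0.2615 − 0.2088 = 0.0527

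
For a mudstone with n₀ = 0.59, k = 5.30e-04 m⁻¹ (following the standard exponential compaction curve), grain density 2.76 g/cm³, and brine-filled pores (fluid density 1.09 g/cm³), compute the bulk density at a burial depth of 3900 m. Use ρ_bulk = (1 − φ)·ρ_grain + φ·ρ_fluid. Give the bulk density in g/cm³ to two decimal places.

2.64 g/cm³

Working in km (1 km = 1000 m; k in km⁻¹ = k in m⁻¹ × 1000):
Porosity at depth: n = 0.59·exp(−0.53×3.9) = 0.59×0.1266 = 0.0747
Bulk density: ρ_b = (1−n)ρ_g + n·ρ_f = 0.9253×2.76 + 0.0747×1.09
       = 2.554 + 0.081 = 2.635 g/cm³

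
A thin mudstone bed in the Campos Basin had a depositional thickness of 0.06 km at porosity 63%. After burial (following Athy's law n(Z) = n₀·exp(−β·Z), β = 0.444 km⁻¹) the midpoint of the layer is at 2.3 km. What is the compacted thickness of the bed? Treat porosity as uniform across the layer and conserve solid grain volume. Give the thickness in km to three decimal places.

Porosity at 2.3 km: n = 0.63·exp(−0.444×2.3) = 0.2269
Solid-volume conservation: h(1−n) = h₀(1−n₀) ⇒ h = h₀·(1−n₀)/(1−n)
h = 0.06 × (1 − 0.63)/(1 − 0.2269) = 0.06 × 0.4786 = 0.0287 km

0.029 km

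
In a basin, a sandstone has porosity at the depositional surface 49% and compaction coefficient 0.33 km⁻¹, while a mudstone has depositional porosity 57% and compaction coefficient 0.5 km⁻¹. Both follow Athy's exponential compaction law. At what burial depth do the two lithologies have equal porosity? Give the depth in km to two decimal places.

Set phi₀ₐ e^(−βₐd) = phi₀ᵦ e^(−βᵦd) ⇒ ln(phi₀ₐ/phi₀ᵦ) = (βₐ − βᵦ)·d
d = ln(0.49/0.57) / (0.33 − 0.5) = -0.1512 / -0.17 = 0.890 km

0.89 km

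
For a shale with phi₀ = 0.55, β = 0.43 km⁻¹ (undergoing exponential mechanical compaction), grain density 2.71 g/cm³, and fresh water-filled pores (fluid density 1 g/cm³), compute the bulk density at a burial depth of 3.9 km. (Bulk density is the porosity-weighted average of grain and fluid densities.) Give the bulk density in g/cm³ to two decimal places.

Porosity at depth: phi = 0.55·exp(−0.43×3.9) = 0.55×0.1869 = 0.1028
Bulk density: ρ_b = (1−phi)ρ_g + phi·ρ_f = 0.8972×2.71 + 0.1028×1
       = 2.431 + 0.103 = 2.534 g/cm³

2.53 g/cm³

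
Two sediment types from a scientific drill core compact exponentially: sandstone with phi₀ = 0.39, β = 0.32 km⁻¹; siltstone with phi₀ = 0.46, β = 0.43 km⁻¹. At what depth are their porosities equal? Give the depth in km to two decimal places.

Set phi₀ₐ e^(−βₐZ) = phi₀ᵦ e^(−βᵦZ) ⇒ ln(phi₀ₐ/phi₀ᵦ) = (βₐ − βᵦ)·Z
Z = ln(0.39/0.46) / (0.32 − 0.43) = -0.1651 / -0.11 = 1.501 km

1.50 km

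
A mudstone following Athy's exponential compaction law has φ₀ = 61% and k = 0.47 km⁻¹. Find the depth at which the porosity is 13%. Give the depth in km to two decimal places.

Invert Athy's law: Z = ln(φ₀/φ) / k
Z = ln(0.61/0.13) / 0.47 = ln(4.692) / 0.47 = 1.5459 / 0.47 = 3.289 km

3.29 km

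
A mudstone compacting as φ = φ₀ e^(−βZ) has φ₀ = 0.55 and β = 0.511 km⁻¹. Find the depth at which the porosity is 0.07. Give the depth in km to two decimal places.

Invert Athy's law: Z = ln(φ₀/φ) / β
Z = ln(0.55/0.07) / 0.511 = ln(7.857) / 0.511 = 2.0614 / 0.511 = 4.034 km

4.03 km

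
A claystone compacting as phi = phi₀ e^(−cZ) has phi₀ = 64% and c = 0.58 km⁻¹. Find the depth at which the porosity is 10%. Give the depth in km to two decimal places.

3.20 km

Invert Athy's law: Z = ln(phi₀/phi) / c
Z = ln(0.64/0.1) / 0.58 = ln(6.4) / 0.58 = 1.8563 / 0.58 = 3.201 km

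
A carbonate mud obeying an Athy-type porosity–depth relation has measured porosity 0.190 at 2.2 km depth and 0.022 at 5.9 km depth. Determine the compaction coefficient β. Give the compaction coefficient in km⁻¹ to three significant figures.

0.583 km⁻¹

Athy: n(z) = n₀ e^(−βz) ⇒ n₁/n₂ = e^{β(z₂−z₁)} ⇒ β = ln(n₁/n₂)/(z₂−z₁)
β = ln(0.19/0.022) / (5.9 − 2.2) = ln(8.636) / 3.7 = 2.1560 / 3.7 = 0.5827 km⁻¹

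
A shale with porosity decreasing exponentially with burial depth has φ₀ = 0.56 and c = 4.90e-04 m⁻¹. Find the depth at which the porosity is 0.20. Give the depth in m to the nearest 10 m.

Working in km (1 km = 1000 m; c in km⁻¹ = c in m⁻¹ × 1000):
Invert Athy's law: d = ln(φ₀/φ) / c
d = ln(0.56/0.2) / 0.49 = ln(2.8) / 0.49 = 1.0296 / 0.49 = 2.101 km

2100 m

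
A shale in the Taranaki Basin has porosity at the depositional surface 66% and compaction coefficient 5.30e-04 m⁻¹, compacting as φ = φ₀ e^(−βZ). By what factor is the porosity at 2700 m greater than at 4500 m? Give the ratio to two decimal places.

Working in km (1 km = 1000 m; β in km⁻¹ = β in m⁻¹ × 1000):
φ(Z₁)/φ(Z₂) = e^(−β·Z₁)/e^(−β·Z₂) = e^{β(Z₂−Z₁)}
= exp(0.53 × 1.8) = exp(0.954) = 2.5961

2.60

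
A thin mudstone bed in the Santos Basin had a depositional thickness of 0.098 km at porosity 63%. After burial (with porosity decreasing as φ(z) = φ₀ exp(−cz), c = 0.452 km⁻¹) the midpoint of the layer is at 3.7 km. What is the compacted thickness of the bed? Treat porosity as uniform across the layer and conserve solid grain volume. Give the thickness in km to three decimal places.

0.041 km

Porosity at 3.7 km: φ = 0.63·exp(−0.452×3.7) = 0.1183
Solid-volume conservation: h(1−φ) = h₀(1−φ₀) ⇒ h = h₀·(1−φ₀)/(1−φ)
h = 0.098 × (1 − 0.63)/(1 − 0.1183) = 0.098 × 0.4196 = 0.0411 km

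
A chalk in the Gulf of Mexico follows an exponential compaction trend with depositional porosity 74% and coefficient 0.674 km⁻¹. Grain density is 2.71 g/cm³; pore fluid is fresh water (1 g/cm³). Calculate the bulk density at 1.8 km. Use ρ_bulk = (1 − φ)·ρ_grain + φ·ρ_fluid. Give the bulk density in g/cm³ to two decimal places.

Porosity at depth: phi = 0.74·exp(−0.674×1.8) = 0.74×0.2972 = 0.2200
Bulk density: ρ_b = (1−phi)ρ_g + phi·ρ_f = 0.7800×2.71 + 0.2200×1
       = 2.114 + 0.220 = 2.334 g/cm³

2.33 g/cm³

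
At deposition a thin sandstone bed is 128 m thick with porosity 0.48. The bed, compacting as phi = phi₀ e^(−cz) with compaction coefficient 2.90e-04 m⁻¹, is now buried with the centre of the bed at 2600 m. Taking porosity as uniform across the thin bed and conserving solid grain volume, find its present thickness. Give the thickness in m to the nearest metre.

Working in km (1 km = 1000 m; c in km⁻¹ = c in m⁻¹ × 1000):
Porosity at 2.6 km: phi = 0.48·exp(−0.29×2.6) = 0.2258
Solid-volume conservation: h(1−phi) = h₀(1−phi₀) ⇒ h = h₀·(1−phi₀)/(1−phi)
h = 0.128 × (1 − 0.48)/(1 − 0.2258) = 0.128 × 0.6717 = 0.0860 km

86 m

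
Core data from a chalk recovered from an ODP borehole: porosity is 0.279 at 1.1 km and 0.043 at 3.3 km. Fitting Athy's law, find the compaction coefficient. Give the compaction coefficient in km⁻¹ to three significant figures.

0.850 km⁻¹

Athy: n(z) = n₀ e^(−kz) ⇒ n₁/n₂ = e^{k(z₂−z₁)} ⇒ k = ln(n₁/n₂)/(z₂−z₁)
k = ln(0.279/0.043) / (3.3 − 1.1) = ln(6.488) / 2.2 = 1.8700 / 2.2 = 0.85 km⁻¹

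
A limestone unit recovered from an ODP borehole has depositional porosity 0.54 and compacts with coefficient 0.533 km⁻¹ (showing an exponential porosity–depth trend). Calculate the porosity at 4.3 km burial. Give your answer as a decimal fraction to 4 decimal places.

φ = φ₀·exp(−k·Z) = 0.54 × exp(−0.533 × 4.3) = 0.54 × exp(−2.292)
  = 0.54 × 0.1011 = 0.0546

0.0546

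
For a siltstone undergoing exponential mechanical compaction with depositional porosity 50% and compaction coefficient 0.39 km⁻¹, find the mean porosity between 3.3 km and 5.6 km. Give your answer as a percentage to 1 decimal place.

⟨phi⟩ = (1/(Z₂−Z₁)) ∫ phi₀ e^(−kZ) dZ = phi₀·(e^(−k·Z₁) − e^(−k·Z₂)) / (k·(Z₂−Z₁))
e^(−0.39×3.3) = 0.2761; e^(−0.39×5.6) = 0.1126
⟨phi⟩ = 0.5 × (0.2761 − 0.1126) / (0.39 × 2.3) = 0.5 × 0.1823 = 0.0911

9.1%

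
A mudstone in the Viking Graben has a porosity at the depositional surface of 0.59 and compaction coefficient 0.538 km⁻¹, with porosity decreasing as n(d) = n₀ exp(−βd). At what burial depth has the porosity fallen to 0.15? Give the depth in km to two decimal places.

Invert Athy's law: d = ln(n₀/n) / β
d = ln(0.59/0.15) / 0.538 = ln(3.933) / 0.538 = 1.3695 / 0.538 = 2.546 km

2.55 km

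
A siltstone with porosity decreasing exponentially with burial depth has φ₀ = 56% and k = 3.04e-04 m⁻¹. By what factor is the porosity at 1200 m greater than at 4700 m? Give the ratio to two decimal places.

2.90

Working in km (1 km = 1000 m; k in km⁻¹ = k in m⁻¹ × 1000):
φ(z₁)/φ(z₂) = e^(−k·z₁)/e^(−k·z₂) = e^{k(z₂−z₁)}
= exp(0.304 × 3.5) = exp(1.064) = 2.8979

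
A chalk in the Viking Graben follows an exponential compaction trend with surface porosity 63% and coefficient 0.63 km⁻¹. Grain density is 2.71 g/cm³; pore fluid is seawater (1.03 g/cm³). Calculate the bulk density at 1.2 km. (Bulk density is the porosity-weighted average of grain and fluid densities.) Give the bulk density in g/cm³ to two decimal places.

2.21 g/cm³

Porosity at depth: φ = 0.63·exp(−0.63×1.2) = 0.63×0.4695 = 0.2958
Bulk density: ρ_b = (1−φ)ρ_g + φ·ρ_f = 0.7042×2.71 + 0.2958×1.03
       = 1.908 + 0.305 = 2.213 g/cm³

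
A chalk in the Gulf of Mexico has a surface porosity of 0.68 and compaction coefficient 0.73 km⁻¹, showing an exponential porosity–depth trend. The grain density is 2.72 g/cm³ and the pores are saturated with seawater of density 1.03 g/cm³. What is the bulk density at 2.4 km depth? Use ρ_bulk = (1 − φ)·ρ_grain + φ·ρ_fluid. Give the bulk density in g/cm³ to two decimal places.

2.52 g/cm³

Porosity at depth: n = 0.68·exp(−0.73×2.4) = 0.68×0.1734 = 0.1179
Bulk density: ρ_b = (1−n)ρ_g + n·ρ_f = 0.8821×2.72 + 0.1179×1.03
       = 2.399 + 0.121 = 2.521 g/cm³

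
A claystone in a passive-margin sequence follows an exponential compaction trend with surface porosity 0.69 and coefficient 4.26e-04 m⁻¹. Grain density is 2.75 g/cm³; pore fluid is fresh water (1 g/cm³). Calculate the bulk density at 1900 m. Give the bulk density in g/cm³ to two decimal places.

2.21 g/cm³

Working in km (1 km = 1000 m; k in km⁻¹ = k in m⁻¹ × 1000):
Porosity at depth: phi = 0.69·exp(−0.426×1.9) = 0.69×0.4451 = 0.3071
Bulk density: ρ_b = (1−phi)ρ_g + phi·ρ_f = 0.6929×2.75 + 0.3071×1
       = 1.905 + 0.307 = 2.213 g/cm³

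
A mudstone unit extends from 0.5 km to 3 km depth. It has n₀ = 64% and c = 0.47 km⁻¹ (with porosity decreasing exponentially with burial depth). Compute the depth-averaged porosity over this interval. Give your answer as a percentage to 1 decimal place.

⟨n⟩ = (1/(z₂−z₁)) ∫ n₀ e^(−cz) dz = n₀·(e^(−c·z₁) − e^(−c·z₂)) / (c·(z₂−z₁))
e^(−0.47×0.5) = 0.7906; e^(−0.47×3) = 0.2441
⟨n⟩ = 0.64 × (0.7906 − 0.2441) / (0.47 × 2.5) = 0.64 × 0.4650 = 0.2976

29.8%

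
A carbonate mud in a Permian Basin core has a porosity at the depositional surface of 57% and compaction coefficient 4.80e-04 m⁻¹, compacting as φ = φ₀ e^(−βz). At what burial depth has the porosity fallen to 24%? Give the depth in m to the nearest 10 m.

Working in km (1 km = 1000 m; β in km⁻¹ = β in m⁻¹ × 1000):
Invert Athy's law: z = ln(φ₀/φ) / β
z = ln(0.57/0.24) / 0.48 = ln(2.375) / 0.48 = 0.8650 / 0.48 = 1.802 km

1800 m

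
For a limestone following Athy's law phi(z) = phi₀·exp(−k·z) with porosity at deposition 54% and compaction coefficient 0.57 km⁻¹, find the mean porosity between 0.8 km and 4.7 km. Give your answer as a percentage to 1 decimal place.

⟨phi⟩ = (1/(z₂−z₁)) ∫ phi₀ e^(−kz) dz = phi₀·(e^(−k·z₁) − e^(−k·z₂)) / (k·(z₂−z₁))
e^(−0.57×0.8) = 0.6338; e^(−0.57×4.7) = 0.0686
⟨phi⟩ = 0.54 × (0.6338 − 0.0686) / (0.57 × 3.9) = 0.54 × 0.2542 = 0.1373

13.7%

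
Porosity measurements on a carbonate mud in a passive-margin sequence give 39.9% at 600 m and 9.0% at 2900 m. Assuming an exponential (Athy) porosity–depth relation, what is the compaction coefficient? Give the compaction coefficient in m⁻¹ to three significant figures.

Working in km (1 km = 1000 m; k in km⁻¹ = k in m⁻¹ × 1000):
Athy: φ(Z) = φ₀ e^(−kZ) ⇒ φ₁/φ₂ = e^{k(Z₂−Z₁)} ⇒ k = ln(φ₁/φ₂)/(Z₂−Z₁)
k = ln(0.399/0.09) / (2.9 − 0.6) = ln(4.433) / 2.3 = 1.4892 / 2.3 = 0.6475 km⁻¹

0.000647 m⁻¹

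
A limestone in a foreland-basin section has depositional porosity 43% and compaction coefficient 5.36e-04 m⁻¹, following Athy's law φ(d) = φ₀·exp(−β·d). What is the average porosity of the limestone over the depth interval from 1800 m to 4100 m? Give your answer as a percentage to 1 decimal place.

Working in km (1 km = 1000 m; β in km⁻¹ = β in m⁻¹ × 1000):
⟨φ⟩ = (1/(d₂−d₁)) ∫ φ₀ e^(−βd) dd = φ₀·(e^(−β·d₁) − e^(−β·d₂)) / (β·(d₂−d₁))
e^(−0.536×1.8) = 0.3811; e^(−0.536×4.1) = 0.1111
⟨φ⟩ = 0.43 × (0.3811 − 0.1111) / (0.536 × 2.3) = 0.43 × 0.2190 = 0.0942

9.4%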